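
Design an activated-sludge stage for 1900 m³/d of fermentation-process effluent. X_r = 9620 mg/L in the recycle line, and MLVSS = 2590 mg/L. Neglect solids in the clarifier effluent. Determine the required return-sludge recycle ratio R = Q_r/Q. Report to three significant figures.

R ≈ 0.368

R = Q_r/Q = X/(X_r − X) = 2590 / (9620 − 2590) = 0.3684.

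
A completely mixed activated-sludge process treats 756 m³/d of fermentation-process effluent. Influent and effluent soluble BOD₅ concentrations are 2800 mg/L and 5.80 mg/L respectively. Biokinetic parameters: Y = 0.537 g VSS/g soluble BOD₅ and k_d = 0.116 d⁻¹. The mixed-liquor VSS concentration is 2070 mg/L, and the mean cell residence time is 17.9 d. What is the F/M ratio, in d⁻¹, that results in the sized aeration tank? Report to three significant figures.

From the SRT design equation V = Y Q (S₀−S) θ_c / [X (1 + k_d θ_c)] = 0.537 × 756 × (2800 − 5.80) × 17.9 / [2070 × (1 + 0.116 × 17.9)] = 2.03×10^7 / 6368 = 3189 m³.
F/M = applied load / biomass = Q·S₀/(V·X) = 756 × 2800 / (3189 × 2070) = 0.3207 d⁻¹.

F/M ≈ 0.321 d⁻¹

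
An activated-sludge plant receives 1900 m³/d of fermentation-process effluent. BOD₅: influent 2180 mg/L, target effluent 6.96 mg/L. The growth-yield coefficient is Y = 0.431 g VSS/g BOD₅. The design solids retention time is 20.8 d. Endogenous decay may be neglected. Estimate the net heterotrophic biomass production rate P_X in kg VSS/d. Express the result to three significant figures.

P_X ≈ 1780 kg VSS/d

No decay correction is needed, so Y_obs = Y = 0.431.
Mass of BOD₅ removed per day: Q(S₀ − S) = 1900 × 2173 g/m³ = 4129 kg/d.
Biomass produced: P_X = Y_obs·Q·ΔS = 0.4310 × 4129 ≈ 1780 kg VSS/d.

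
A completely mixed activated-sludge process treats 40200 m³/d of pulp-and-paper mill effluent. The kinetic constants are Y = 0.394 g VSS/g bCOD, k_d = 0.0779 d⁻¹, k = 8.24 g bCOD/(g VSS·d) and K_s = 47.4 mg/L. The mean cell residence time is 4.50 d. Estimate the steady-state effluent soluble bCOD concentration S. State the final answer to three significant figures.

S ≈ 4.83 mg/L

For a completely mixed reactor with recycle the Lawrence–McCarty relation gives S = K_s·(1 + k_d·θ_c) / [θ_c·(Y·k − k_d) − 1] = 47.4 × (1 + 0.0779 × 4.50) / [4.50 × (0.394 × 8.24 − 0.0779) − 1] = 64.02 / 13.26 = 4.828 mg/L.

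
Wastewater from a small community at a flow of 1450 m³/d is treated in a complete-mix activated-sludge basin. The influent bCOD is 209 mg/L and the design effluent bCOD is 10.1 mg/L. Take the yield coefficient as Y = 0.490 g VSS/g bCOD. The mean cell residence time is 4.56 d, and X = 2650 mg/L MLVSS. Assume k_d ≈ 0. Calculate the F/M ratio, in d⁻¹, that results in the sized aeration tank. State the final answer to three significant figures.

Biomass mass balance (decay neglected): V·X = Y·Q·(S₀ − S)·θ_c, so V = 0.490 × 1450 × (209 − 10.1) × 4.56 / 2650 = 243.2 m³.
Food-to-microorganism ratio F/M = Q S₀ / (V X) = 1450 × 209 / (243.2 × 2650) = 0.4703 d⁻¹.

F/M ≈ 0.470 d⁻¹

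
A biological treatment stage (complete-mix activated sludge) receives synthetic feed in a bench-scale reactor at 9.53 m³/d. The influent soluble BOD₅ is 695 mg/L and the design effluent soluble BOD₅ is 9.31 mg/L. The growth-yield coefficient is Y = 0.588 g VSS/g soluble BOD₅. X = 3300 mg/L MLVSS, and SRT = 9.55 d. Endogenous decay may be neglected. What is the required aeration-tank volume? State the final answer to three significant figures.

V·X = Y·Q·ΔS·θ_c gives V = 0.588 × 9.53 × (695 − 9.31) × 9.55 / 3300 = 11.12 m³.

V ≈ 11.1 m³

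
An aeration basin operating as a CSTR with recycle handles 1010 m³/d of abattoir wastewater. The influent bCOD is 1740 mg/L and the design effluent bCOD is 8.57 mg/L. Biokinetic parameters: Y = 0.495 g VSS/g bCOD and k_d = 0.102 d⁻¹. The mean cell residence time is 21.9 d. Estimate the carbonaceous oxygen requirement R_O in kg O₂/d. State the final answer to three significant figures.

Y_obs = Y / (1 + k_d θ_c) = 0.495 / (1 + 0.102 × 21.9) = 0.495 / 3.234 = 0.1531.
Substrate removed = Q·(S₀ − S) = 1010 m³/d × (1740 − 8.57) g/m³ = 1.75×10^6 g/d = 1749 kg/d.
P_X = Y_obs·Q·(S₀ − S) = 0.1531 × 1749 = 267.7 kg VSS/d.
Carbonaceous O₂ demand = substrate oxidised − cell-mass equivalent = 1749 − 1.42 × 267.7 = 1369 kg O₂/d.

R_O ≈ 1370 kg O₂/d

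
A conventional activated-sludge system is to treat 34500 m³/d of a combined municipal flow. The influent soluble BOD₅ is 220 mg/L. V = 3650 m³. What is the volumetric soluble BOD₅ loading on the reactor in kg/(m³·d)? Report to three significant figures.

L_v = Q S₀ / V = 34500 × 220 × 10⁻³ / 3650 = 2.079 kg/(m³·d).

L_v ≈ 2.08 kg soluble BOD₅/(m³·d)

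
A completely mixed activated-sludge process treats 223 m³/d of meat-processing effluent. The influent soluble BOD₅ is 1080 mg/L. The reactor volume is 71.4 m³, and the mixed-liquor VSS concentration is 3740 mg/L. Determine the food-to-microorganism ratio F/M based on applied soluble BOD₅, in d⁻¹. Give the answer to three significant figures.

Food-to-microorganism ratio F/M = Q S₀ / (V X) = 223 × 1080 / (71.40 × 3740) = 0.9019 d⁻¹.

F/M ≈ 0.902 d⁻¹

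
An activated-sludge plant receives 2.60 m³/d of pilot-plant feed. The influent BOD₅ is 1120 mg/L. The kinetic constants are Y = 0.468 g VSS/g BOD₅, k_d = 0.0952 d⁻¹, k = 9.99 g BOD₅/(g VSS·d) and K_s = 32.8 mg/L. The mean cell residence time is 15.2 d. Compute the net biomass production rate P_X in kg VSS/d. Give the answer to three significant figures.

P_X ≈ 0.556 kg VSS/d

From the Monod/SRT balance for a CMAS, S = K_s·(1+k_d θ_c)/[θ_c·(Y k − k_d) − 1] = 32.8 × (1 + 0.0952 × 15.2) / [15.2 × (0.468 × 9.99 − 0.0952) − 1] = 80.26 / 68.62 = 1.170 mg/L.
Observed yield with endogenous decay: Y_obs = Y / (1 + k_d·θ_c) = 0.468 / (1 + 0.0952 × 15.2) = 0.468 / 2.447 = 0.1913 g VSS/g BOD₅.
Substrate removed = Q·(S₀ − S) = 2.60 m³/d × (1120 − 1.17) g/m³ = 2.91×10^3 g/d = 2.909 kg/d.
Net biomass production P_X = Y_obs × Q·(S₀ − S) = 0.1913 × 2.909 = 0.5563 kg VSS/d.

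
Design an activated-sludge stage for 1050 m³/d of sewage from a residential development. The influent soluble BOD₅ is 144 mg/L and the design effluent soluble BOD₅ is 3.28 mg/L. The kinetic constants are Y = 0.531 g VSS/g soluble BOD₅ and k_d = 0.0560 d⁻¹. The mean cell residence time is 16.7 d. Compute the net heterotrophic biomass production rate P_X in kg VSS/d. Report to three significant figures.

P_X ≈ 40.5 kg VSS/d

The observed yield is Y_obs = Y/(1 + k_d·θ_c) = 0.531 / (1 + 0.0560 × 16.7) = 0.531 / 1.935 = 0.2744 g VSS per g soluble BOD₅ removed.
Substrate removed = Q·(S₀ − S) = 1050 m³/d × (144 − 3.28) g/m³ = 1.48×10^5 g/d = 147.8 kg/d.
Biomass produced: P_X = Y_obs·Q·ΔS = 0.2744 × 147.8 ≈ 40.54 kg VSS/d.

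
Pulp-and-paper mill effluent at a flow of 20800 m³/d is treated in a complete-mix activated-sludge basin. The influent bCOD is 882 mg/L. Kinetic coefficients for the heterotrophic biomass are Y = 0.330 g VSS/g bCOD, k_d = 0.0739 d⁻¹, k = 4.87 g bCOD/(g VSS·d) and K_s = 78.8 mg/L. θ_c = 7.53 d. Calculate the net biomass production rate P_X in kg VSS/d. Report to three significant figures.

From the Monod/SRT balance for a CMAS, S = K_s·(1+k_d θ_c)/[θ_c·(Y k − k_d) − 1] = 78.8 × (1 + 0.0739 × 7.53) / [7.53 × (0.330 × 4.87 − 0.0739) − 1] = 122.6 / 10.54 = 11.63 mg/L.
Observed yield with endogenous decay: Y_obs = Y / (1 + k_d·θ_c) = 0.330 / (1 + 0.0739 × 7.53) = 0.330 / 1.556 = 0.2120 g VSS/g bCOD.
Substrate removed = Q·(S₀ − S) = 20800 m³/d × (882 − 11.6) g/m³ = 1.81×10^7 g/d = 18104 kg/d.
Net biomass production P_X = Y_obs × Q·(S₀ − S) = 0.2120 × 18104 = 3838 kg VSS/d.

P_X ≈ 3840 kg VSS/d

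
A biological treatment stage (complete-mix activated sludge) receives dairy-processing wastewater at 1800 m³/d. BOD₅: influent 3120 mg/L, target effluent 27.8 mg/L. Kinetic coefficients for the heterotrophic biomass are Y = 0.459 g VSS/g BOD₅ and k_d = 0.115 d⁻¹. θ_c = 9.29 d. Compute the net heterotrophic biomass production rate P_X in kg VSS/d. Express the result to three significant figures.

P_X ≈ 1240 kg VSS/d

Correct the yield for decay: Y_obs = Y/(1 + k_d θ_c) = 0.459 / (1 + 0.115 × 9.29) = 0.459 / 2.068 = 0.2219.
Substrate removed = Q·(S₀ − S) = 1800 m³/d × (3120 − 27.8) g/m³ = 5.57×10^6 g/d = 5566 kg/d.
Biomass produced: P_X = Y_obs·Q·ΔS = 0.2219 × 5566 ≈ 1235 kg VSS/d.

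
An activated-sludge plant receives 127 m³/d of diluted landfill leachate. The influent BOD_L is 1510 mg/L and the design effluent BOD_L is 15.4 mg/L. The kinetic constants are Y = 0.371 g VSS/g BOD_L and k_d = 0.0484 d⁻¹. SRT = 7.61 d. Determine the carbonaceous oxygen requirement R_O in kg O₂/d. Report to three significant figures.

R_O ≈ 117 kg O₂/d

Y_obs = Y / (1 + k_d θ_c) = 0.371 / (1 + 0.0484 × 7.61) = 0.371 / 1.368 = 0.2711.
Mass of BOD_L removed per day: Q(S₀ − S) = 127 × 1495 g/m³ = 189.8 kg/d.
Biomass synthesised: P_X = Y_obs × 189.8 = 51.47 kg VSS/d.
Carbonaceous O₂ demand = substrate oxidised − cell-mass equivalent = 189.8 − 1.42 × 51.47 = 116.7 kg O₂/d.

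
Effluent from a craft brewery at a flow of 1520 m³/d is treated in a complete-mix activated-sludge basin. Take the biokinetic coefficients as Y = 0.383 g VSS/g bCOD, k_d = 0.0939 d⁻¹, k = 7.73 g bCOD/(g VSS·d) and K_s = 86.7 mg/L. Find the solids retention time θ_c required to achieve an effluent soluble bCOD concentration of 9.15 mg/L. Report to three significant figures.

θ_c ≈ 5.30 d

From 1/θ_c = Y·k·S/(K_s + S) − k_d: Y·k·S/(K_s+S) = 0.383 × 7.73 × 9.15 / (86.7 + 9.15) = 0.2826 d⁻¹.
Then 1/θ_c = μ − k_d = 0.2826 − 0.0939 = 0.1887 d⁻¹, giving θ_c = 5.299 d.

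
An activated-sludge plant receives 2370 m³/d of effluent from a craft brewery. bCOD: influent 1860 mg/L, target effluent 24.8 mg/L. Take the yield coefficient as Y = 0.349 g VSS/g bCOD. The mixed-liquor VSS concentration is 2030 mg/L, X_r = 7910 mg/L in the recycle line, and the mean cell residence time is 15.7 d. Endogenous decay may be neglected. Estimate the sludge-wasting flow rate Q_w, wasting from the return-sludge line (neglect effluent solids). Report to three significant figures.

V·X = Y·Q·ΔS·θ_c gives V = 0.349 × 2370 × (1860 − 24.8) × 15.7 / 2030 = 11740 m³.
Wasting from the return line (neglecting effluent solids): Q_w = V·X / (θ_c·X_r) = 11740 × 2030 / (15.7 × 7910) = 191.9 m³/d.

Q_w ≈ 192 m³/d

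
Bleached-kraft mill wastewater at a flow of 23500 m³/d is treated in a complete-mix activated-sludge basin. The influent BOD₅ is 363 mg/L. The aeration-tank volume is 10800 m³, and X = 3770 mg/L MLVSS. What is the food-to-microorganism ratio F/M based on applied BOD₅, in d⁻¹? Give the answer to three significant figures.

F/M = Q·S₀ / (V·X) = 23500 × 363 / (10800 × 3770) = 0.2095 g BOD₅·(g VSS·d)⁻¹.

F/M ≈ 0.210 d⁻¹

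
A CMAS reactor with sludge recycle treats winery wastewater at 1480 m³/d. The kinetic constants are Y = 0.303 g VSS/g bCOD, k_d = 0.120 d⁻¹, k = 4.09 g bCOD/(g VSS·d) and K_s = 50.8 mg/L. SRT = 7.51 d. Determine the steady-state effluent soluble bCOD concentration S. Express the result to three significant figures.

For a completely mixed reactor with recycle the Lawrence–McCarty relation gives S = K_s·(1 + k_d·θ_c) / [θ_c·(Y·k − k_d) − 1] = 50.8 × (1 + 0.120 × 7.51) / [7.51 × (0.303 × 4.09 − 0.120) − 1] = 96.58 / 7.406 = 13.04 mg/L.

S ≈ 13.0 mg/L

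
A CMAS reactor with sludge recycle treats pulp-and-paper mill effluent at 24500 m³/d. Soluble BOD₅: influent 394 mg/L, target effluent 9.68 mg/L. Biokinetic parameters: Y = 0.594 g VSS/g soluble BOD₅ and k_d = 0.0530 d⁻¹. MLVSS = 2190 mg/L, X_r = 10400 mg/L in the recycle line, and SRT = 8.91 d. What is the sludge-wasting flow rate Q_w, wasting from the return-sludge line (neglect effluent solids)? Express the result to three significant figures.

Rearranging the biomass balance for a CMAS with decay, V = Y·Q·ΔS·θ_c / [X·(1+k_d θ_c)] = 0.594 × 24500 × (394 − 9.68) × 8.91 / [2190 × (1 + 0.0530 × 8.91)] = 4.98×10^7 / 3224 = 15456 m³.
Q_w = (V·X)/(θ_c X_r) = 15456 × 2190 / (8.91 × 10400) = 365.3 m³/d.

Q_w ≈ 365 m³/d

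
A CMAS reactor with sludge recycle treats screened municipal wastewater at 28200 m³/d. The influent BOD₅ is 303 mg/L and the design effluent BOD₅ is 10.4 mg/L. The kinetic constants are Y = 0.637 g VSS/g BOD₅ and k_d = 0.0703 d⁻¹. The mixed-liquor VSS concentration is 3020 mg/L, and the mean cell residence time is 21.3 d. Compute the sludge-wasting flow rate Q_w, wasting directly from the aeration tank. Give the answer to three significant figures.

Q_w ≈ 697 m³/d

From the SRT design equation V = Y Q (S₀−S) θ_c / [X (1 + k_d θ_c)] = 0.637 × 28200 × (303 − 10.4) × 21.3 / [3020 × (1 + 0.0703 × 21.3)] = 1.12×10^8 / 7542 = 14844 m³.
For wasting at MLVSS concentration, Q_w = V/θ_c = 14844/21.3 = 696.9 m³/d.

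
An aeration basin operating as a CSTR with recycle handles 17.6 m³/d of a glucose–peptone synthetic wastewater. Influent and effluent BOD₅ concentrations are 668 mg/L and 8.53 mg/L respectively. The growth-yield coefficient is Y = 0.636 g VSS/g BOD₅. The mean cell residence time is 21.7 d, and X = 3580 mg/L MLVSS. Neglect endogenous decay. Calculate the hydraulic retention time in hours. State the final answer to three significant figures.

With k_d = 0 the design equation reduces to V = Y Q (S₀−S) θ_c / X = 0.636 × 17.6 × (668 − 8.53) × 21.7 / 3580 = 44.74 m³.
τ = V/Q = 44.74/17.6 = 2.542 d, or 61.02 h.

τ ≈ 61.0 h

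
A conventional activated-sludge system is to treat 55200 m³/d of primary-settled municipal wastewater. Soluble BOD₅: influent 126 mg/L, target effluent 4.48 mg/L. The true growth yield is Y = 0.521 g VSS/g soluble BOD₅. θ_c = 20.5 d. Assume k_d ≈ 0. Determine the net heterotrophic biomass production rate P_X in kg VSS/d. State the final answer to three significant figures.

P_X ≈ 3490 kg VSS/d

Since k_d ≈ 0, Y_obs = Y = 0.521 g VSS/g soluble BOD₅.
Q·(S₀ − S) = 55200 × (126 − 4.48) × 10⁻³ = 6708 kg/d removed.
P_X = Y_obs · Q(S₀ − S) = 0.5210 × 6708 = 3495 kg VSS/d.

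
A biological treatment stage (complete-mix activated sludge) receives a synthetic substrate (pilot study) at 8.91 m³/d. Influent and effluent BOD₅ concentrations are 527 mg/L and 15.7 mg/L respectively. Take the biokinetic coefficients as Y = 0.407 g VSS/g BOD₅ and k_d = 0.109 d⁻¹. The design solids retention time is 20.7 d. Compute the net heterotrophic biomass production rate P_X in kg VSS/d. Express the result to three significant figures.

The observed yield is Y_obs = Y/(1 + k_d·θ_c) = 0.407 / (1 + 0.109 × 20.7) = 0.407 / 3.256 = 0.1250 g VSS per g BOD₅ removed.
Q·(S₀ − S) = 8.91 × (527 − 15.7) × 10⁻³ = 4.556 kg/d removed.
P_X = Y_obs · Q(S₀ − S) = 0.1250 × 4.556 = 0.5694 kg VSS/d.

P_X ≈ 0.569 kg VSS/d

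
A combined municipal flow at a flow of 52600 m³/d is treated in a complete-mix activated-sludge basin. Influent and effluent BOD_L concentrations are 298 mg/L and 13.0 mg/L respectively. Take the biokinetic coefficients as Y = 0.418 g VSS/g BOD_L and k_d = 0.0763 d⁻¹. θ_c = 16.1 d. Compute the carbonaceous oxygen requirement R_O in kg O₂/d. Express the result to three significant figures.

Y_obs = Y / (1 + k_d θ_c) = 0.418 / (1 + 0.0763 × 16.1) = 0.418 / 2.228 = 0.1876.
Q·(S₀ − S) = 52600 × (298 − 13.0) × 10⁻³ = 14991 kg/d removed.
Biomass synthesised: P_X = Y_obs × 14991 = 2812 kg VSS/d.
R_O = Q·ΔS − 1.42 P_X = 14991 − 3993 = 10998 kg O₂/d.

R_O ≈ 11000 kg O₂/d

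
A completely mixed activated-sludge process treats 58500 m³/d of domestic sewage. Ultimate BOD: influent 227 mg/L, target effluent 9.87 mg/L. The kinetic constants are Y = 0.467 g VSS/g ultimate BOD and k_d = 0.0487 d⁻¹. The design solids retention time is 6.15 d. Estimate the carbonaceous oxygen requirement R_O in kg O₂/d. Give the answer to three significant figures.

Correct the yield for decay: Y_obs = Y/(1 + k_d θ_c) = 0.467 / (1 + 0.0487 × 6.15) = 0.467 / 1.300 = 0.3594.
ΔS = 227 − 9.87 = 217.1 mg/L, so the substrate removal rate is 58500 × 217.1/1000 = 12702 kg ultimate BOD/d.
P_X = Y_obs·Q·(S₀ − S) = 0.3594 × 12702 = 4565 kg VSS/d.
R_O = Q·ΔS − 1.42 P_X = 12702 − 6482 = 6220 kg O₂/d.

R_O ≈ 6220 kg O₂/d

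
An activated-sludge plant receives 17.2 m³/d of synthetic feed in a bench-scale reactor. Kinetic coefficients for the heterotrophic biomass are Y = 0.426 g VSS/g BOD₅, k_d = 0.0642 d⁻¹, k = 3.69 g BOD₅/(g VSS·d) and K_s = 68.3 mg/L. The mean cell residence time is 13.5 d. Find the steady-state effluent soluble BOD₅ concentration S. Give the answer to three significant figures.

S ≈ 6.59 mg/L

For a completely mixed reactor with recycle the Lawrence–McCarty relation gives S = K_s·(1 + k_d·θ_c) / [θ_c·(Y·k − k_d) − 1] = 68.3 × (1 + 0.0642 × 13.5) / [13.5 × (0.426 × 3.69 − 0.0642) − 1] = 127.5 / 19.35 = 6.587 mg/L.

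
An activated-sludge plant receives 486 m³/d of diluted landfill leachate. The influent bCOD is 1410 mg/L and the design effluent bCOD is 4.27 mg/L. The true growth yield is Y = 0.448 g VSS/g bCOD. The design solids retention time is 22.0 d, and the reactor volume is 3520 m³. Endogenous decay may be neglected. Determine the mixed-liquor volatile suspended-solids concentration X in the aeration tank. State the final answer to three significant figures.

X ≈ 1910 mg/L

Without decay, X = Y Q (S₀−S) θ_c / V = 0.448 × 486 × (1410 − 4.27) × 22.0 / 3520 = 1913 mg/L.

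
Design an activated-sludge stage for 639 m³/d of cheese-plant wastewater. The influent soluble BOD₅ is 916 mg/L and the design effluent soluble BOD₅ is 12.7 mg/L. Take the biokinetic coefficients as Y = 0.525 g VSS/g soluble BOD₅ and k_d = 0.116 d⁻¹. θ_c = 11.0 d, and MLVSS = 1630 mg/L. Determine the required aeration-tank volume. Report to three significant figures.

Steady-state biomass mass balance: V·X·(1 + k_d·θ_c) = Y·Q·(S₀ − S)·θ_c, so V = 0.525 × 639 × (916 − 12.7) × 11.0 / [1630 × (1 + 0.116 × 11.0)] = 3.33×10^6 / 3710 = 898.5 m³.

V ≈ 899 m³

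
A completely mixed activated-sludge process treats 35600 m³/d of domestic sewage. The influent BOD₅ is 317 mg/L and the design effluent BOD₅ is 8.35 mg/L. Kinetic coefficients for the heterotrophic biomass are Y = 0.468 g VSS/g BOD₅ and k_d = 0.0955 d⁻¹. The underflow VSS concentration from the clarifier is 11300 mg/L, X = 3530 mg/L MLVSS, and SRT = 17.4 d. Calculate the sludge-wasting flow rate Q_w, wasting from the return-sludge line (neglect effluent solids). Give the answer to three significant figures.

From the SRT design equation V = Y Q (S₀−S) θ_c / [X (1 + k_d θ_c)] = 0.468 × 35600 × (317 − 8.35) × 17.4 / [3530 × (1 + 0.0955 × 17.4)] = 8.95×10^7 / 9396 = 9523 m³.
θ_c = V·X/(Q_w·X_r) when wasting from the recycle, so Q_w = V·X/(θ_c·X_r) = 9523 × 3530 / (17.4 × 11300) = 171.0 m³/d.

Q_w ≈ 171 m³/d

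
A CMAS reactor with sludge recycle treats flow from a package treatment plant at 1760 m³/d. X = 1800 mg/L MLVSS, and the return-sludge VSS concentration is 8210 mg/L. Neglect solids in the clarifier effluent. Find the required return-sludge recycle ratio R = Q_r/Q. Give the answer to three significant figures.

R ≈ 0.281

Solids balance on the clarifier gives (1+R)X = R·X_r, so R = X/(X_r − X) = 1800 / (8210 − 1800) = 0.2808.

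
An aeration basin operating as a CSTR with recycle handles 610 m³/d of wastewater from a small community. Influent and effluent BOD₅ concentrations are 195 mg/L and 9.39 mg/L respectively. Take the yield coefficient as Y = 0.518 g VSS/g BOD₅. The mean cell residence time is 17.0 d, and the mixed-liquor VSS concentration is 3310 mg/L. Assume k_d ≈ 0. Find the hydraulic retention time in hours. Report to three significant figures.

V·X = Y·Q·ΔS·θ_c gives V = 0.518 × 610 × (195 − 9.39) × 17.0 / 3310 = 301.2 m³.
τ = V/Q = 301.2/610 = 0.4938 d, or 11.85 h.

τ ≈ 11.9 h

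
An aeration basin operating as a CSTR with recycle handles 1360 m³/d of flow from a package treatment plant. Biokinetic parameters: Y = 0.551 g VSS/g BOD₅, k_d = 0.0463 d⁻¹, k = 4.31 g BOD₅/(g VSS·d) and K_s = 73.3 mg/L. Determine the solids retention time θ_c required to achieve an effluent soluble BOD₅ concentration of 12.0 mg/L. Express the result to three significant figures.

At the target effluent, Y k S/(K_s+S) = 0.551×4.31×12.0/85.30 = 0.3341 d⁻¹.
θ_c = 1/(μ − k_d) = 1/(0.3341 − 0.0463) = 1/0.2878 = 3.475 d.

θ_c ≈ 3.47 d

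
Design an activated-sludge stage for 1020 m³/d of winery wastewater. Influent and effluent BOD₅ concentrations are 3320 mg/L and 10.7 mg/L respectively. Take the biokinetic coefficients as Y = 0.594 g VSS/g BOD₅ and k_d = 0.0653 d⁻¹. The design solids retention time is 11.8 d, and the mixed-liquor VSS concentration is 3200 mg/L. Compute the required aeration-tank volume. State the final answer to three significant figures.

Rearranging the biomass balance for a CMAS with decay, V = Y·Q·ΔS·θ_c / [X·(1+k_d θ_c)] = 0.594 × 1020 × (3320 − 10.7) × 11.8 / [3200 × (1 + 0.0653 × 11.8)] = 2.37×10^7 / 5666 = 4176 m³.

V ≈ 4180 m³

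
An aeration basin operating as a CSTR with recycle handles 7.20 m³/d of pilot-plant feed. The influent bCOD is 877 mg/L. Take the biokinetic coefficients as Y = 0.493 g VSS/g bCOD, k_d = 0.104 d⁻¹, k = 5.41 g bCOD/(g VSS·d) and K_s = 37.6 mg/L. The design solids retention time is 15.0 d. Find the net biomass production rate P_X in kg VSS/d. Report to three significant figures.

P_X ≈ 1.21 kg VSS/d

From the Monod/SRT balance for a CMAS, S = K_s·(1+k_d θ_c)/[θ_c·(Y k − k_d) − 1] = 37.6 × (1 + 0.104 × 15.0) / [15.0 × (0.493 × 5.41 − 0.104) − 1] = 96.26 / 37.45 = 2.570 mg/L.
Correct the yield for decay: Y_obs = Y/(1 + k_d θ_c) = 0.493 / (1 + 0.104 × 15.0) = 0.493 / 2.560 = 0.1926.
ΔS = 877 − 2.57 = 874.4 mg/L, so the substrate removal rate is 7.20 × 874.4/1000 = 6.296 kg bCOD/d.
So the net sludge growth is P_X = 0.1926 × 6.296 = 1.212 kg VSS/d.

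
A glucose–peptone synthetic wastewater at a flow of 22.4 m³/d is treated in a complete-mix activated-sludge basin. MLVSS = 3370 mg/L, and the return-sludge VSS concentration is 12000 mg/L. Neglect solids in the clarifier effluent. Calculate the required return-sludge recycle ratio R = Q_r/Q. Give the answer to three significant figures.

Mass balance around the secondary clarifier (neglecting effluent solids): R = X / (X_r − X) = 3370 / (12000 − 3370) = 0.3905.

R ≈ 0.390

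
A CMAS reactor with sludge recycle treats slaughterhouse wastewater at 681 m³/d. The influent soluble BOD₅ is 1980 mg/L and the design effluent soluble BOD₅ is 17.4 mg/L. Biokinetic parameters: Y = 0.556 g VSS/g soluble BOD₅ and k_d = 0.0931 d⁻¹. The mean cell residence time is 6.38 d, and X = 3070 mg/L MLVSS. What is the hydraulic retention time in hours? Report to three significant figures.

τ ≈ 34.1 h

From the SRT design equation V = Y Q (S₀−S) θ_c / [X (1 + k_d θ_c)] = 0.556 × 681 × (1980 − 17.4) × 6.38 / [3070 × (1 + 0.0931 × 6.38)] = 4.74×10^6 / 4894 = 968.8 m³.
τ = V/Q = 968.8/681 = 1.423 d, or 34.14 h.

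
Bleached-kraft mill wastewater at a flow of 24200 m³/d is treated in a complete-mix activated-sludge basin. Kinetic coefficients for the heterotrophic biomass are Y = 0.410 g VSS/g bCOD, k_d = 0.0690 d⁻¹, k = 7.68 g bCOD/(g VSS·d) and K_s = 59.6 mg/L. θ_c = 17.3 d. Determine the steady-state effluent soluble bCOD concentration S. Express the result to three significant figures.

For a completely mixed reactor with recycle the Lawrence–McCarty relation gives S = K_s·(1 + k_d·θ_c) / [θ_c·(Y·k − k_d) − 1] = 59.6 × (1 + 0.0690 × 17.3) / [17.3 × (0.410 × 7.68 − 0.0690) − 1] = 130.7 / 52.28 = 2.501 mg/L.

S ≈ 2.50 mg/L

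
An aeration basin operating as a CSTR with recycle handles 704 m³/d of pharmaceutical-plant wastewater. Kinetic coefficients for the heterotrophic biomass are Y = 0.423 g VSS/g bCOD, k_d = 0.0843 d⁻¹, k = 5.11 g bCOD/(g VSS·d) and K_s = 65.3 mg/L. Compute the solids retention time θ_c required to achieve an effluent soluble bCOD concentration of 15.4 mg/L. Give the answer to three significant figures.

Specific growth rate at S = 15.4 mg/L: μ = YkS/(K_s+S) = 0.423·5.11·15.4/(65.3+15.4) = 0.4125 d⁻¹.
1/θ_c = 0.4125 − 0.0843 = 0.3282 d⁻¹, so θ_c = 3.047 d.

θ_c ≈ 3.05 d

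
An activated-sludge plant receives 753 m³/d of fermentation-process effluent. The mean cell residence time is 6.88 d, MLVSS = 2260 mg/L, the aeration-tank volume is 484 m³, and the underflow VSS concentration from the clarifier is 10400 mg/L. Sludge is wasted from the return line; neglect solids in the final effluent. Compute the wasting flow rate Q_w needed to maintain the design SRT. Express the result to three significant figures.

Q_w ≈ 15.3 m³/d

θ_c = V·X/(Q_w·X_r) when wasting from the recycle, so Q_w = V·X/(θ_c·X_r) = 484.0 × 2260 / (6.88 × 10400) = 15.29 m³/d.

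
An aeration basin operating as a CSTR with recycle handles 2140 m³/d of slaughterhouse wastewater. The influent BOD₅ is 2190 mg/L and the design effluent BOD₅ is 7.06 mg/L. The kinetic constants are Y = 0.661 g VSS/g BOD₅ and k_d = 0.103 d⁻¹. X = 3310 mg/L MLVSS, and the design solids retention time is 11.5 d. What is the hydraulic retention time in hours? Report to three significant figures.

Steady-state biomass mass balance: V·X·(1 + k_d·θ_c) = Y·Q·(S₀ − S)·θ_c, so V = 0.661 × 2140 × (2190 − 7.06) × 11.5 / [3310 × (1 + 0.103 × 11.5)] = 3.55×10^7 / 7231 = 4911 m³.
HRT = V/Q = 4911 m³ / 2140 m³·d⁻¹ = 2.295 d × 24 = 55.08 h.

τ ≈ 55.1 h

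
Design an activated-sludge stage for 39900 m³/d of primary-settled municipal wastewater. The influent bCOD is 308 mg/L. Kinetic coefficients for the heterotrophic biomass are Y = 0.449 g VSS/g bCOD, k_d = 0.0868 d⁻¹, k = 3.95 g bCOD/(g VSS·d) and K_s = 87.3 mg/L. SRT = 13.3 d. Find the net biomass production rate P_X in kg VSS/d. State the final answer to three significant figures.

P_X ≈ 2490 kg VSS/d

Effluent substrate depends only on kinetics and SRT: S = K_s(1 + k_d θ_c) / [θ_c(Yk − k_d) − 1] = 87.3 × (1 + 0.0868 × 13.3) / [13.3 × (0.449 × 3.95 − 0.0868) − 1] = 188.1 / 21.43 = 8.775 mg/L.
Observed yield with endogenous decay: Y_obs = Y / (1 + k_d·θ_c) = 0.449 / (1 + 0.0868 × 13.3) = 0.449 / 2.154 = 0.2084 g VSS/g bCOD.
Q·(S₀ − S) = 39900 × (308 − 8.78) × 10⁻³ = 11939 kg/d removed.
Biomass produced: P_X = Y_obs·Q·ΔS = 0.2084 × 11939 ≈ 2488 kg VSS/d.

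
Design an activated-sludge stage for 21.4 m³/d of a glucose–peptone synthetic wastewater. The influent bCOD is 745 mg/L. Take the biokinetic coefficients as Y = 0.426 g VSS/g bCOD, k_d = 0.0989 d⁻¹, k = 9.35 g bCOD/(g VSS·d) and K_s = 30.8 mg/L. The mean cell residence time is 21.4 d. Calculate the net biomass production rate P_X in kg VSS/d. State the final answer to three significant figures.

P_X ≈ 2.18 kg VSS/d

Effluent substrate depends only on kinetics and SRT: S = K_s(1 + k_d θ_c) / [θ_c(Yk − k_d) − 1] = 30.8 × (1 + 0.0989 × 21.4) / [21.4 × (0.426 × 9.35 − 0.0989) − 1] = 95.99 / 82.12 = 1.169 mg/L.
Correct the yield for decay: Y_obs = Y/(1 + k_d θ_c) = 0.426 / (1 + 0.0989 × 21.4) = 0.426 / 3.116 = 0.1367.
Q·(S₀ − S) = 21.4 × (745 − 1.17) × 10⁻³ = 15.92 kg/d removed.
Net biomass production P_X = Y_obs × Q·(S₀ − S) = 0.1367 × 15.92 = 2.176 kg VSS/d.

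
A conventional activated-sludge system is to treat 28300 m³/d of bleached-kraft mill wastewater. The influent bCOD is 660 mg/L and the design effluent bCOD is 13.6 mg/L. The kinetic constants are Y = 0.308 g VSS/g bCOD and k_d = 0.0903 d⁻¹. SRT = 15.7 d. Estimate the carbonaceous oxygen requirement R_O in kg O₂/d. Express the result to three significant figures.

Observed yield with endogenous decay: Y_obs = Y / (1 + k_d·θ_c) = 0.308 / (1 + 0.0903 × 15.7) = 0.308 / 2.418 = 0.1274 g VSS/g bCOD.
Q·(S₀ − S) = 28300 × (660 − 13.6) × 10⁻³ = 18293 kg/d removed.
Biomass synthesised: P_X = Y_obs × 18293 = 2330 kg VSS/d.
R_O = Q·(S₀ − S) − 1.42·P_X = 18293 − 1.42 × 2330 = 14984 kg O₂/d.

R_O ≈ 15000 kg O₂/d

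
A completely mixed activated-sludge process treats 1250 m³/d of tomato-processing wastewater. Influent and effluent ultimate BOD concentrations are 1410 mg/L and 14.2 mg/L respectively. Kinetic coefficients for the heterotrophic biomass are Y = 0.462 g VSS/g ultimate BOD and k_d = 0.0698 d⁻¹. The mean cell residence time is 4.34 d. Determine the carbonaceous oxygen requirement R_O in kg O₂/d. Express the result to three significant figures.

R_O ≈ 866 kg O₂/d

Correct the yield for decay: Y_obs = Y/(1 + k_d θ_c) = 0.462 / (1 + 0.0698 × 4.34) = 0.462 / 1.303 = 0.3546.
Mass of ultimate BOD removed per day: Q(S₀ − S) = 1250 × 1396 g/m³ = 1745 kg/d.
Net sludge production P_X = 0.3546 × 1745 = 618.7 kg VSS/d.
R_O = Q·ΔS − 1.42 P_X = 1745 − 878.5 = 866.2 kg O₂/d.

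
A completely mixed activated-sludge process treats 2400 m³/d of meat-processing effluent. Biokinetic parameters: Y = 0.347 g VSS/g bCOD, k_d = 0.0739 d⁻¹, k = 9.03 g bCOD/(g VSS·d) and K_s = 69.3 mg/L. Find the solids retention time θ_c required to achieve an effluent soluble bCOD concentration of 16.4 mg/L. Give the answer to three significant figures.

θ_c ≈ 1.90 d

At the target effluent, Y k S/(K_s+S) = 0.347×9.03×16.4/85.70 = 0.5996 d⁻¹.
Then 1/θ_c = μ − k_d = 0.5996 − 0.0739 = 0.5257 d⁻¹, giving θ_c = 1.902 d.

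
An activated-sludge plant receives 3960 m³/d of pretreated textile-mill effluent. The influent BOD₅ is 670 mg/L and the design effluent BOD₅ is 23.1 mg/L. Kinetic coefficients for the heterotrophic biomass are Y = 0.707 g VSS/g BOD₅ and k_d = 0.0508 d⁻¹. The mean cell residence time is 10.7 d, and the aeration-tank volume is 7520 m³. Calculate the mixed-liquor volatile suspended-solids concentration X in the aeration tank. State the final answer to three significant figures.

X ≈ 1670 mg/L

Solving the biomass balance for X: X = Y Q (S₀−S) θ_c / [V (1+k_d θ_c)] = 0.707 × 3960 × (670 − 23.1) × 10.7 / [7520 × (1 + 0.0508 × 10.7)] = 1670 mg/L.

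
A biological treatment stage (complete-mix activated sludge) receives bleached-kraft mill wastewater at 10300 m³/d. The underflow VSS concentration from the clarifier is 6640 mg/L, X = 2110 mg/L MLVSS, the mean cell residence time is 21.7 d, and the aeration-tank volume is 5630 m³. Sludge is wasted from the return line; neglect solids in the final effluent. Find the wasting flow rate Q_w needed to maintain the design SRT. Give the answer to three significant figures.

Wasting from the return line (neglecting effluent solids): Q_w = V·X / (θ_c·X_r) = 5630 × 2110 / (21.7 × 6640) = 82.44 m³/d.

Q_w ≈ 82.4 m³/d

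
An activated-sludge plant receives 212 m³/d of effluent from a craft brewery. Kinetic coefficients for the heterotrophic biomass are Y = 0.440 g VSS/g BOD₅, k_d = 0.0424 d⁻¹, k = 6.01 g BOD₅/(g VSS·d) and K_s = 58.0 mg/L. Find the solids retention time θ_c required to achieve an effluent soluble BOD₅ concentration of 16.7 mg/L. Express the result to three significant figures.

θ_c ≈ 1.82 d

From 1/θ_c = Y·k·S/(K_s + S) − k_d: Y·k·S/(K_s+S) = 0.440 × 6.01 × 16.7 / (58.0 + 16.7) = 0.5912 d⁻¹.
Then 1/θ_c = μ − k_d = 0.5912 − 0.0424 = 0.5488 d⁻¹, giving θ_c = 1.822 d.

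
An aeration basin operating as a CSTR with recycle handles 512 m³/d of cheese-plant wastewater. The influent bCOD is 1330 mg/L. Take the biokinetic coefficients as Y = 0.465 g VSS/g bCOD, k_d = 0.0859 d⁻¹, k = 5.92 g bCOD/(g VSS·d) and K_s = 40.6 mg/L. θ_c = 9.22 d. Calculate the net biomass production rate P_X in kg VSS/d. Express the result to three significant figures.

From the Monod/SRT balance for a CMAS, S = K_s·(1+k_d θ_c)/[θ_c·(Y k − k_d) − 1] = 40.6 × (1 + 0.0859 × 9.22) / [9.22 × (0.465 × 5.92 − 0.0859) − 1] = 72.76 / 23.59 = 3.084 mg/L.
Observed yield with endogenous decay: Y_obs = Y / (1 + k_d·θ_c) = 0.465 / (1 + 0.0859 × 9.22) = 0.465 / 1.792 = 0.2595 g VSS/g bCOD.
Mass of bCOD removed per day: Q(S₀ − S) = 512 × 1327 g/m³ = 679.4 kg/d.
P_X = Y_obs · Q(S₀ − S) = 0.2595 × 679.4 = 176.3 kg VSS/d.

P_X ≈ 176 kg VSS/d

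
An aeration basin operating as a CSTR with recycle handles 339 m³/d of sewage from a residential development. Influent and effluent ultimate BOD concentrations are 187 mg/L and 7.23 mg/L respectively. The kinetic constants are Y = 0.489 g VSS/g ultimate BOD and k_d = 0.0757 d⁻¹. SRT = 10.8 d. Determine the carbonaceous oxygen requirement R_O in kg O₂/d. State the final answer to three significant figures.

R_O ≈ 37.7 kg O₂/d

Y_obs = Y / (1 + k_d θ_c) = 0.489 / (1 + 0.0757 × 10.8) = 0.489 / 1.818 = 0.2690.
Substrate removed = Q·(S₀ − S) = 339 m³/d × (187 − 7.23) g/m³ = 6.09×10^4 g/d = 60.94 kg/d.
P_X = Y_obs·Q·(S₀ − S) = 0.2690 × 60.94 = 16.40 kg VSS/d.
Carbonaceous O₂ demand = substrate oxidised − cell-mass equivalent = 60.94 − 1.42 × 16.40 = 37.66 kg O₂/d.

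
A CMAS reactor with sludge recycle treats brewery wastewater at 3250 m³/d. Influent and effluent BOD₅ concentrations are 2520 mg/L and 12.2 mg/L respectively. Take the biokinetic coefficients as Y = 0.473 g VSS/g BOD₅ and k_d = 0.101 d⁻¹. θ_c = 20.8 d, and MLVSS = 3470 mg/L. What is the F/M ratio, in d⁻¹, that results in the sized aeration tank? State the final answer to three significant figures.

F/M ≈ 0.317 d⁻¹

Steady-state biomass mass balance: V·X·(1 + k_d·θ_c) = Y·Q·(S₀ − S)·θ_c, so V = 0.473 × 3250 × (2520 − 12.2) × 20.8 / [3470 × (1 + 0.101 × 20.8)] = 8.02×10^7 / 10760 = 7452 m³.
F/M = applied load / biomass = Q·S₀/(V·X) = 3250 × 2520 / (7452 × 3470) = 0.3167 d⁻¹.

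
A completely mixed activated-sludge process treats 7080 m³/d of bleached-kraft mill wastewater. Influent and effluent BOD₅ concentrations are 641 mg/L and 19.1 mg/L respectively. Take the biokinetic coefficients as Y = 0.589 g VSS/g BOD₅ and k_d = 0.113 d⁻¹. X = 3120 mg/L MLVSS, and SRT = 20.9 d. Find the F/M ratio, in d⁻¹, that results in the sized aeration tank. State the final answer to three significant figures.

Rearranging the biomass balance for a CMAS with decay, V = Y·Q·ΔS·θ_c / [X·(1+k_d θ_c)] = 0.589 × 7080 × (641 − 19.1) × 20.9 / [3120 × (1 + 0.113 × 20.9)] = 5.42×10^7 / 10489 = 5168 m³.
F/M = applied load / biomass = Q·S₀/(V·X) = 7080 × 641 / (5168 × 3120) = 0.2815 d⁻¹.

F/M ≈ 0.281 d⁻¹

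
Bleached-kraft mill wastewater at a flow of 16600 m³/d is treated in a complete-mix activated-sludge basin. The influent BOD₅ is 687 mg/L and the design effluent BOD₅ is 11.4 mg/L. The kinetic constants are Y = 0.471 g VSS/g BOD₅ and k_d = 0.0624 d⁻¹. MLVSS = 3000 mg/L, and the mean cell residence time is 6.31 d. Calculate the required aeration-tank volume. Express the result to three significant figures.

Steady-state biomass mass balance: V·X·(1 + k_d·θ_c) = Y·Q·(S₀ − S)·θ_c, so V = 0.471 × 16600 × (687 − 11.4) × 6.31 / [3000 × (1 + 0.0624 × 6.31)] = 3.33×10^7 / 4181 = 7972 m³.

V ≈ 7970 m³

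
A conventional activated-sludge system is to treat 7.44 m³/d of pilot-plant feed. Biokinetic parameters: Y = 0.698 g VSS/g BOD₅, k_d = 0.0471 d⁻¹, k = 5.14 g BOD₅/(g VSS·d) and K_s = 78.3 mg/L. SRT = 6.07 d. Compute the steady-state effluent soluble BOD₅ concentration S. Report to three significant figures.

For a completely mixed reactor with recycle the Lawrence–McCarty relation gives S = K_s·(1 + k_d·θ_c) / [θ_c·(Y·k − k_d) − 1] = 78.3 × (1 + 0.0471 × 6.07) / [6.07 × (0.698 × 5.14 − 0.0471) − 1] = 100.7 / 20.49 = 4.914 mg/L.

S ≈ 4.91 mg/L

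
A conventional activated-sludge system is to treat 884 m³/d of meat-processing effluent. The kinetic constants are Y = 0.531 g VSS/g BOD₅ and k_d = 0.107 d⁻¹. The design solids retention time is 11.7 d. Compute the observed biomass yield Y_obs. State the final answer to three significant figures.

Y_obs = Y / (1 + k_d θ_c) = 0.531 / (1 + 0.107 × 11.7) = 0.531 / 2.252 = 0.2358.

Y_obs ≈ 0.236 g VSS/g BOD₅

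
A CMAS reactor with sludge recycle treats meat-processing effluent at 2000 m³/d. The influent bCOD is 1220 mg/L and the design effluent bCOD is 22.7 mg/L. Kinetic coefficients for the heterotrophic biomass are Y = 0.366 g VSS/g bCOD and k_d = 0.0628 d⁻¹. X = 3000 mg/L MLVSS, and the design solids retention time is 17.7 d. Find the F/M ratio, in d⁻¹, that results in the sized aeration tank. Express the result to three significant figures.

F/M ≈ 0.332 d⁻¹

Steady-state biomass mass balance: V·X·(1 + k_d·θ_c) = Y·Q·(S₀ − S)·θ_c, so V = 0.366 × 2000 × (1220 − 22.7) × 17.7 / [3000 × (1 + 0.0628 × 17.7)] = 1.55×10^7 / 6335 = 2449 m³.
Food-to-microorganism ratio F/M = Q S₀ / (V X) = 2000 × 1220 / (2449 × 3000) = 0.3321 d⁻¹.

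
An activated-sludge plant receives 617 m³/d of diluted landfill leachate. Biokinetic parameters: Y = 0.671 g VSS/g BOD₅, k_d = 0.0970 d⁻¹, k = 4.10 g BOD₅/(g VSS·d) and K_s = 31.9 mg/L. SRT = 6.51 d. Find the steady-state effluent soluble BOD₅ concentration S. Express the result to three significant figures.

S ≈ 3.20 mg/L

From the Monod/SRT balance for a CMAS, S = K_s·(1+k_d θ_c)/[θ_c·(Y k − k_d) − 1] = 31.9 × (1 + 0.0970 × 6.51) / [6.51 × (0.671 × 4.10 − 0.0970) − 1] = 52.04 / 16.28 = 3.197 mg/L.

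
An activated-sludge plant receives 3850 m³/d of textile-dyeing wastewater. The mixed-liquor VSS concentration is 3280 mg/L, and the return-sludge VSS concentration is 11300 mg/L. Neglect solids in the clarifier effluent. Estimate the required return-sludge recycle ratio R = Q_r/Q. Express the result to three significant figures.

R ≈ 0.409

R = Q_r/Q = X/(X_r − X) = 3280 / (11300 − 3280) = 0.4090.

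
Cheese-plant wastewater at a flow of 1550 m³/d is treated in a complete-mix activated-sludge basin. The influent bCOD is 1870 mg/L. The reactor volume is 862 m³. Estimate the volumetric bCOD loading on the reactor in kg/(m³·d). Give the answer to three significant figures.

Volumetric loading L_v = Q·S₀ / V = 1550 × 1870 g/m³ / 862.0 m³ = 3363 g/(m³·d) = 3.363 kg bCOD/(m³·d).

L_v ≈ 3.36 kg bCOD/(m³·d)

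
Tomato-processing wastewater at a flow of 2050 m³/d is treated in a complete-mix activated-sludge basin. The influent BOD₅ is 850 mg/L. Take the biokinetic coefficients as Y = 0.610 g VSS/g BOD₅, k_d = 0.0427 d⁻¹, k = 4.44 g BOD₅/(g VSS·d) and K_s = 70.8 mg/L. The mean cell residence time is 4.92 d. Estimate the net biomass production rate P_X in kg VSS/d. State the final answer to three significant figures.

P_X ≈ 871 kg VSS/d

From the Monod/SRT balance for a CMAS, S = K_s·(1+k_d θ_c)/[θ_c·(Y k − k_d) − 1] = 70.8 × (1 + 0.0427 × 4.92) / [4.92 × (0.610 × 4.44 − 0.0427) − 1] = 85.67 / 12.12 = 7.072 mg/L.
Observed yield with endogenous decay: Y_obs = Y / (1 + k_d·θ_c) = 0.610 / (1 + 0.0427 × 4.92) = 0.610 / 1.210 = 0.5041 g VSS/g BOD₅.
Substrate removed = Q·(S₀ − S) = 2050 m³/d × (850 − 7.07) g/m³ = 1.73×10^6 g/d = 1728 kg/d.
Net biomass production P_X = Y_obs × Q·(S₀ − S) = 0.5041 × 1728 = 871.1 kg VSS/d.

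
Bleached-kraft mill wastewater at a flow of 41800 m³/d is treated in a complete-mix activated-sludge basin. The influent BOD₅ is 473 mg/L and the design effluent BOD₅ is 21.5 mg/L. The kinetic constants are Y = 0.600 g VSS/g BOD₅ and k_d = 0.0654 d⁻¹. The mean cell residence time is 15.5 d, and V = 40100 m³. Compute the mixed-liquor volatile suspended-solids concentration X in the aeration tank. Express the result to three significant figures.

Solving the biomass balance for X: X = Y Q (S₀−S) θ_c / [V (1+k_d θ_c)] = 0.600 × 41800 × (473 − 21.5) × 15.5 / [40100 × (1 + 0.0654 × 15.5)] = 2174 mg/L.

X ≈ 2170 mg/L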